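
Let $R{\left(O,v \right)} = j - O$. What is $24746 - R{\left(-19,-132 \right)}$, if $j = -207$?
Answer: $24934$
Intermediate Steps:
$R{\left(O,v \right)} = -207 - O$
$24746 - R{\left(-19,-132 \right)} = 24746 - \left(-207 - -19\right) = 24746 - \left(-207 + 19\right) = 24746 - -188 = 24746 + 188 = 24934$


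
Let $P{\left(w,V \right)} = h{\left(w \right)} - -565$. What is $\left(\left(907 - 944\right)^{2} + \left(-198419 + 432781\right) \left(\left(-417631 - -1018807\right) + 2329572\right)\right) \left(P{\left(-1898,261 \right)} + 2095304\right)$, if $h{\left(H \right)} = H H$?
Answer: $3913892795376421585$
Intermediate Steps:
$h{\left(H \right)} = H^{2}$
$P{\left(w,V \right)} = 565 + w^{2}$ ($P{\left(w,V \right)} = w^{2} - -565 = w^{2} + 565 = 565 + w^{2}$)
$\left(\left(907 - 944\right)^{2} + \left(-198419 + 432781\right) \left(\left(-417631 - -1018807\right) + 2329572\right)\right) \left(P{\left(-1898,261 \right)} + 2095304\right) = \left(\left(907 - 944\right)^{2} + \left(-198419 + 432781\right) \left(\left(-417631 - -1018807\right) + 2329572\right)\right) \left(\left(565 + \left(-1898\right)^{2}\right) + 2095304\right) = \left(\left(-37\right)^{2} + 234362 \left(\left(-417631 + 1018807\right) + 2329572\right)\right) \left(\left(565 + 3602404\right) + 2095304\right) = \left(1369 + 234362 \left(601176 + 2329572\right)\right) \left(3602969 + 2095304\right) = \left(1369 + 234362 \cdot 2930748\right) 5698273 = \left(1369 + 686855962776\right) 5698273 = 686855964145 \cdot 5698273 = 3913892795376421585$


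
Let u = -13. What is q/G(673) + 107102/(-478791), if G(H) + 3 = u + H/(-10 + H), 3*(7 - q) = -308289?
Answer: -6524842363556/951357717 ≈ -6858.5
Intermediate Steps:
q = 102770 (q = 7 - ⅓*(-308289) = 7 + 102763 = 102770)
G(H) = -16 + H/(-10 + H) (G(H) = -3 + (-13 + H/(-10 + H)) = -16 + H/(-10 + H))
q/G(673) + 107102/(-478791) = 102770/((5*(32 - 3*673)/(-10 + 673))) + 107102/(-478791) = 102770/((5*(32 - 2019)/663)) + 107102*(-1/478791) = 102770/((5*(1/663)*(-1987))) - 107102/478791 = 102770/(-9935/663) - 107102/478791 = 102770*(-663/9935) - 107102/478791 = -13627302/1987 - 107102/478791 = -6524842363556/951357717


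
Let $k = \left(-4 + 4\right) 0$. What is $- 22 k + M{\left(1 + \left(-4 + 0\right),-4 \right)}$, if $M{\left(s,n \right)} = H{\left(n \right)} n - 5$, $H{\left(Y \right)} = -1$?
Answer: $-1$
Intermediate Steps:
$k = 0$ ($k = 0 \cdot 0 = 0$)
$M{\left(s,n \right)} = -5 - n$ ($M{\left(s,n \right)} = - n - 5 = -5 - n$)
$- 22 k + M{\left(1 + \left(-4 + 0\right),-4 \right)} = \left(-22\right) 0 - 1 = 0 + \left(-5 + 4\right) = 0 - 1 = -1$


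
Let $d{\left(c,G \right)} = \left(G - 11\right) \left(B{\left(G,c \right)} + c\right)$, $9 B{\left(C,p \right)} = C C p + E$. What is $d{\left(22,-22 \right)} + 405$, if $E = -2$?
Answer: $- \frac{118069}{3} \approx -39356.0$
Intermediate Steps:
$B{\left(C,p \right)} = - \frac{2}{9} + \frac{p C^{2}}{9}$ ($B{\left(C,p \right)} = \frac{C C p - 2}{9} = \frac{C^{2} p - 2}{9} = \frac{p C^{2} - 2}{9} = \frac{-2 + p C^{2}}{9} = - \frac{2}{9} + \frac{p C^{2}}{9}$)
$d{\left(c,G \right)} = \left(-11 + G\right) \left(- \frac{2}{9} + c + \frac{c G^{2}}{9}\right)$ ($d{\left(c,G \right)} = \left(G - 11\right) \left(\left(- \frac{2}{9} + \frac{c G^{2}}{9}\right) + c\right) = \left(-11 + G\right) \left(- \frac{2}{9} + c + \frac{c G^{2}}{9}\right)$)
$d{\left(22,-22 \right)} + 405 = \left(\frac{22}{9} - 242 - 484 - \frac{242 \left(-22\right)^{2}}{9} + \frac{1}{9} \left(-22\right) \left(-2 + 22 \left(-22\right)^{2}\right)\right) + 405 = \left(\frac{22}{9} - 242 - 484 - \frac{242}{9} \cdot 484 + \frac{1}{9} \left(-22\right) \left(-2 + 22 \cdot 484\right)\right) + 405 = \left(\frac{22}{9} - 242 - 484 - \frac{117128}{9} + \frac{1}{9} \left(-22\right) \left(-2 + 10648\right)\right) + 405 = \left(\frac{22}{9} - 242 - 484 - \frac{117128}{9} + \frac{1}{9} \left(-22\right) 10646\right) + 405 = \left(\frac{22}{9} - 242 - 484 - \frac{117128}{9} - \frac{234212}{9}\right) + 405 = - \frac{119284}{3} + 405 = - \frac{118069}{3}$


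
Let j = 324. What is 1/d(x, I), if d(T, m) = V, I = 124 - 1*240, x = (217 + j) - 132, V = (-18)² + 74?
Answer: 1/398 ≈ 0.0025126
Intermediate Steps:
V = 398 (V = 324 + 74 = 398)
x = 409 (x = (217 + 324) - 132 = 541 - 132 = 409)
I = -116 (I = 124 - 240 = -116)
d(T, m) = 398
1/d(x, I) = 1/398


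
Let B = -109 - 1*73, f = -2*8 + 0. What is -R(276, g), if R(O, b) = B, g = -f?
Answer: 182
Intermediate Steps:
f = -16 (f = -16 + 0 = -16)
g = 16 (g = -1*(-16) = 16)
B = -182 (B = -109 - 73 = -182)
R(O, b) = -182
-R(276, g) = -1*(-182) = 182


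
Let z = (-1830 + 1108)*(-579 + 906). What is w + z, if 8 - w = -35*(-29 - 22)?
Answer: -237871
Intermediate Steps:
z = -236094 (z = -722*327 = -236094)
w = -1777 (w = 8 - (-35)*(-29 - 22) = 8 - (-35)*(-51) = 8 - 1*1785 = 8 - 1785 = -1777)
w + z = -1777 - 236094 = -237871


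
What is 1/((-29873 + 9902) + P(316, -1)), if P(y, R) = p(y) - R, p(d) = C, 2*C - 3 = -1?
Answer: -1/19969 ≈ -5.0078e-5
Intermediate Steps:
C = 1 (C = 3/2 + (½)*(-1) = 3/2 - ½ = 1)
p(d) = 1
P(y, R) = 1 - R
1/((-29873 + 9902) + P(316, -1)) = 1/((-29873 + 9902) + (1 - 1*(-1))) = 1/(-19971 + (1 + 1)) = 1/(-19971 + 2) = 1/(-19969) = -1/19969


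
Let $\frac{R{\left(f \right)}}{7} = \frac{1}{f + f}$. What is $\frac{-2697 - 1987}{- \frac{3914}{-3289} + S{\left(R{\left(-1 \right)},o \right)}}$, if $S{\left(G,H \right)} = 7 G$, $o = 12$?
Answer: $\frac{30811352}{153333} \approx 200.94$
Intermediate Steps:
$R{\left(f \right)} = \frac{7}{2 f}$ ($R{\left(f \right)} = \frac{7}{f + f} = \frac{7}{2 f}$)
$\frac{-2697 - 1987}{- \frac{3914}{-3289} + S{\left(R{\left(-1 \right)},o \right)}} = \frac{-2697 - 1987}{- \frac{3914}{-3289} + 7 \frac{7}{2 \left(-1\right)}} = - \frac{4684}{\left(-3914\right) \left(- \frac{1}{3289}\right) + 7 \cdot \frac{7}{2} \left(-1\right)} = - \frac{4684}{\frac{3914}{3289} + 7 \left(- \frac{7}{2}\right)} = - \frac{4684}{\frac{3914}{3289} - \frac{49}{2}} = - \frac{4684}{- \frac{153333}{6578}} = \left(-4684\right) \left(- \frac{6578}{153333}\right) = \frac{30811352}{153333}$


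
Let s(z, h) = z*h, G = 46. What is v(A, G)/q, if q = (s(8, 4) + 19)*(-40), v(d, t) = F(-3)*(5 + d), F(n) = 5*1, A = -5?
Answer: 0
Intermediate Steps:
F(n) = 5
s(z, h) = h*z
v(d, t) = 25 + 5*d (v(d, t) = 5*(5 + d) = 25 + 5*d)
q = -2040 (q = (4*8 + 19)*(-40) = (32 + 19)*(-40) = 51*(-40) = -2040)
v(A, G)/q = (25 + 5*(-5))/(-2040) = (25 - 25)*(-1/2040) = 0*(-1/2040) = 0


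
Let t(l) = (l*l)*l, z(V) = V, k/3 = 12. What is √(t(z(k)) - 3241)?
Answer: √43415 ≈ 208.36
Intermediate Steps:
k = 36 (k = 3*12 = 36)
t(l) = l³ (t(l) = l²*l = l³)
√(t(z(k)) - 3241) = √(36³ - 3241) = √(46656 - 3241) = √43415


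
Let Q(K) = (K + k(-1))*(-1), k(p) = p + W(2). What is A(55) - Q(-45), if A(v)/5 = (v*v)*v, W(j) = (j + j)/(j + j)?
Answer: 831830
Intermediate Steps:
W(j) = 1 (W(j) = (2*j)/((2*j)) = (2*j)*(1/(2*j)) = 1)
A(v) = 5*v³ (A(v) = 5*((v*v)*v) = 5*(v²*v) = 5*v³)
k(p) = 1 + p (k(p) = p + 1 = 1 + p)
Q(K) = -K (Q(K) = (K + (1 - 1))*(-1) = (K + 0)*(-1) = K*(-1) = -K)
A(55) - Q(-45) = 5*55³ - (-1)*(-45) = 5*166375 - 1*45 = 831875 - 45 = 831830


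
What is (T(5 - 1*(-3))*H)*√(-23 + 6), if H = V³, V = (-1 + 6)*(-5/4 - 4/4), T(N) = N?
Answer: -91125*I*√17/8 ≈ -46965.0*I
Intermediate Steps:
V = -45/4 (V = 5*(-5*¼ - 4*¼) = 5*(-5/4 - 1) = 5*(-9/4) = -45/4 ≈ -11.250)
H = -91125/64 (H = (-45/4)³ = -91125/64 ≈ -1423.8)
(T(5 - 1*(-3))*H)*√(-23 + 6) = ((5 - 1*(-3))*(-91125/64))*√(-23 + 6) = ((5 + 3)*(-91125/64))*√(-17) = (8*(-91125/64))*(I*√17) = -91125*I*√17/8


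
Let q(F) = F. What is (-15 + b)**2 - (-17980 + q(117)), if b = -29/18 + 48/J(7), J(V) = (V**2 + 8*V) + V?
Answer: 287750509/15876 ≈ 18125.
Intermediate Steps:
J(V) = V**2 + 9*V
b = -149/126 (b = -29/18 + 48/((7*(9 + 7))) = -29*1/18 + 48/((7*16)) = -29/18 + 48/112 = -29/18 + 48*(1/112) = -29/18 + 3/7 = -149/126 ≈ -1.1825)
(-15 + b)**2 - (-17980 + q(117)) = (-15 - 149/126)**2 - (-17980 + 117) = (-2039/126)**2 - 1*(-17863) = 4157521/15876 + 17863 = 287750509/15876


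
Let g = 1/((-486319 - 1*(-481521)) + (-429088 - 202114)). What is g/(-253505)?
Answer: 1/161229180000 ≈ 6.2024e-12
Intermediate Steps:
g = -1/636000 (g = 1/((-486319 + 481521) - 631202) = 1/(-4798 - 631202) = 1/(-636000) = -1/636000 ≈ -1.5723e-6)
g/(-253505) = -1/636000/(-253505) = -1/636000*(-1/253505) = 1/161229180000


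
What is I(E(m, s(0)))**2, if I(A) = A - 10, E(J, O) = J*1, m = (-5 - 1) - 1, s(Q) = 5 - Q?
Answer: 289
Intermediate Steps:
m = -7 (m = -6 - 1 = -7)
E(J, O) = J
I(A) = -10 + A
I(E(m, s(0)))**2 = (-10 - 7)**2 = (-17)**2 = 289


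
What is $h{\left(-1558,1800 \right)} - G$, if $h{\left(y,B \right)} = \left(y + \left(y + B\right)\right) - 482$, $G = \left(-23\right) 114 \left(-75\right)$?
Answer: $-198448$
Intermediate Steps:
$G = 196650$ ($G = \left(-2622\right) \left(-75\right) = 196650$)
$h{\left(y,B \right)} = -482 + B + 2 y$ ($h{\left(y,B \right)} = \left(y + \left(B + y\right)\right) - 482 = \left(B + 2 y\right) - 482 = -482 + B + 2 y$)
$h{\left(-1558,1800 \right)} - G = \left(-482 + 1800 + 2 \left(-1558\right)\right) - 196650 = \left(-482 + 1800 - 3116\right) - 196650 = -1798 - 196650 = -198448$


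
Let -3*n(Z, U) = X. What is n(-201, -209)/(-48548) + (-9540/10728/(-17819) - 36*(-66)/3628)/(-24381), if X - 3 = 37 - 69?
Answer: -644121646454053/2850360172303952196 ≈ -0.00022598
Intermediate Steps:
X = -29 (X = 3 + (37 - 69) = 3 - 32 = -29)
n(Z, U) = 29/3 (n(Z, U) = -1/3*(-29) = 29/3)
n(-201, -209)/(-48548) + (-9540/10728/(-17819) - 36*(-66)/3628)/(-24381) = (29/3)/(-48548) + (-9540/10728/(-17819) - 36*(-66)/3628)/(-24381) = (29/3)*(-1/48548) + (-9540*1/10728*(-1/17819) + 2376*(1/3628))*(-1/24381) = -29/145644 + (-265/298*(-1/17819) + 594/907)*(-1/24381) = -29/145644 + (265/5310062 + 594/907)*(-1/24381) = -29/145644 + (3154417183/4816226234)*(-1/24381) = -29/145644 - 3154417183/117424411811154 = -644121646454053/2850360172303952196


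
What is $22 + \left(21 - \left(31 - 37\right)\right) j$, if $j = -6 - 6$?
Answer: $-302$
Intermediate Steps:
$j = -12$ ($j = -6 - 6 = -12$)
$22 + \left(21 - \left(31 - 37\right)\right) j = 22 + \left(21 - \left(31 - 37\right)\right) \left(-12\right) = 22 + \left(21 - -6\right) \left(-12\right) = 22 + \left(21 + 6\right) \left(-12\right) = 22 + 27 \left(-12\right) = 22 - 324 = -302$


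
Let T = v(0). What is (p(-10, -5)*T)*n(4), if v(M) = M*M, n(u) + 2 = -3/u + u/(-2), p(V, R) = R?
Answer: 0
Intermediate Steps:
n(u) = -2 - 3/u - u/2 (n(u) = -2 + (-3/u + u/(-2)) = -2 + (-3/u + u*(-1/2)) = -2 + (-3/u - u/2) = -2 - 3/u - u/2)
v(M) = M**2
T = 0 (T = 0**2 = 0)
(p(-10, -5)*T)*n(4) = (-5*0)*(-2 - 3/4 - 1/2*4) = 0*(-2 - 3*1/4 - 2) = 0*(-2 - 3/4 - 2) = 0*(-19/4) = 0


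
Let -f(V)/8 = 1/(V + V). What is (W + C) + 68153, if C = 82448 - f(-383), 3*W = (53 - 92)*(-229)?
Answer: 58820370/383 ≈ 1.5358e+5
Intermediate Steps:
W = 2977 (W = ((53 - 92)*(-229))/3 = (-39*(-229))/3 = (⅓)*8931 = 2977)
f(V) = -4/V (f(V) = -8/(V + V) = -8*1/(2*V) = -4/V)
C = 31577580/383 (C = 82448 - (-4)/(-383) = 82448 - (-4)*(-1)/383 = 82448 - 1*4/383 = 82448 - 4/383 = 31577580/383 ≈ 82448.)
(W + C) + 68153 = (2977 + 31577580/383) + 68153 = 32717771/383 + 68153 = 58820370/383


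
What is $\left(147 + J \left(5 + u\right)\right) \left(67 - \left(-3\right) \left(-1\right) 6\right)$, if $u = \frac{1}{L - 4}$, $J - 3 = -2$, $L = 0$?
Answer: $\frac{29743}{4} \approx 7435.8$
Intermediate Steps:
$J = 1$ ($J = 3 - 2 = 1$)
$u = - \frac{1}{4}$ ($u = \frac{1}{0 - 4} = \frac{1}{-4} = - \frac{1}{4} \approx -0.25$)
$\left(147 + J \left(5 + u\right)\right) \left(67 - \left(-3\right) \left(-1\right) 6\right) = \left(147 + 1 \left(5 - \frac{1}{4}\right)\right) \left(67 - \left(-3\right) \left(-1\right) 6\right) = \left(147 + 1 \cdot \frac{19}{4}\right) \left(67 - 3 \cdot 6\right) = \left(147 + \frac{19}{4}\right) \left(67 - 18\right) = \frac{607 \left(67 - 18\right)}{4} = \frac{607}{4} \cdot 49 = \frac{29743}{4}$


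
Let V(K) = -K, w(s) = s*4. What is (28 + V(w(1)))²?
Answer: 576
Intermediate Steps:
w(s) = 4*s
(28 + V(w(1)))² = (28 - 4)² = 24² = 576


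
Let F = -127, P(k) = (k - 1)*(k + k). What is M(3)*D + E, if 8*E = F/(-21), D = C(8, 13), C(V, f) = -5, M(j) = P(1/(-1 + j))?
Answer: 547/168 ≈ 3.2560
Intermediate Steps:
P(k) = 2*k*(-1 + k) (P(k) = (-1 + k)*(2*k) = 2*k*(-1 + k))
M(j) = 2*(-1 + 1/(-1 + j))/(-1 + j)
D = -5
E = 127/168 (E = (-127/(-21))/8 = (-127*(-1/21))/8 = (⅛)*(127/21) = 127/168 ≈ 0.75595)
M(3)*D + E = (2*(2 - 1*3)/(-1 + 3)²)*(-5) + 127/168 = (2*(2 - 3)/2²)*(-5) + 127/168 = (2*(¼)*(-1))*(-5) + 127/168 = -½*(-5) + 127/168 = 5/2 + 127/168 = 547/168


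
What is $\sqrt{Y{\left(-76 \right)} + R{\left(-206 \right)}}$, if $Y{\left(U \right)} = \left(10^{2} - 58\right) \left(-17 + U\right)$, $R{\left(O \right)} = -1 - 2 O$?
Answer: $i \sqrt{3495} \approx 59.119 i$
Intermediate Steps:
$Y{\left(U \right)} = -714 + 42 U$ ($Y{\left(U \right)} = \left(100 - 58\right) \left(-17 + U\right) = 42 \left(-17 + U\right) = -714 + 42 U$)
$\sqrt{Y{\left(-76 \right)} + R{\left(-206 \right)}} = \sqrt{\left(-714 + 42 \left(-76\right)\right) - -411} = \sqrt{\left(-714 - 3192\right) + \left(-1 + 412\right)} = \sqrt{-3906 + 411} = \sqrt{-3495} = i \sqrt{3495}$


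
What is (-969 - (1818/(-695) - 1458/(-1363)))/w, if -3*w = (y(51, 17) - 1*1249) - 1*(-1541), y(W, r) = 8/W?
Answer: 140217544773/14114546500 ≈ 9.9343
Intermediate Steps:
w = -14900/153 (w = -((8/51 - 1*1249) - 1*(-1541))/3 = -((8*(1/51) - 1249) + 1541)/3 = -((8/51 - 1249) + 1541)/3 = -(-63691/51 + 1541)/3 = -⅓*14900/51 = -14900/153 ≈ -97.386)
(-969 - (1818/(-695) - 1458/(-1363)))/w = (-969 - (1818/(-695) - 1458/(-1363)))/(-14900/153) = (-969 - (1818*(-1/695) - 1458*(-1/1363)))*(-153/14900) = (-969 - (-1818/695 + 1458/1363))*(-153/14900) = (-969 - 1*(-1464624/947285))*(-153/14900) = (-969 + 1464624/947285)*(-153/14900) = -916454541/947285*(-153/14900) = 140217544773/14114546500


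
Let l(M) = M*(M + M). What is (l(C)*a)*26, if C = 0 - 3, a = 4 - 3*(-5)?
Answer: 8892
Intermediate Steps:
a = 19 (a = 4 + 15 = 19)
C = -3
l(M) = 2*M² (l(M) = M*(2*M) = 2*M²)
(l(C)*a)*26 = ((2*(-3)²)*19)*26 = ((2*9)*19)*26 = (18*19)*26 = 342*26 = 8892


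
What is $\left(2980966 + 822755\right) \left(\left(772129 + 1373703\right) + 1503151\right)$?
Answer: $13879713265743$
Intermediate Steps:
$\left(2980966 + 822755\right) \left(\left(772129 + 1373703\right) + 1503151\right) = 3803721 \left(2145832 + 1503151\right) = 3803721 \cdot 3648983 = 13879713265743$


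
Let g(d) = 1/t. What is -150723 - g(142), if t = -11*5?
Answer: -8289764/55 ≈ -1.5072e+5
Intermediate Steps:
t = -55
g(d) = -1/55 (g(d) = 1/(-55) = -1/55)
-150723 - g(142) = -150723 - 1*(-1/55) = -150723 + 1/55 = -8289764/55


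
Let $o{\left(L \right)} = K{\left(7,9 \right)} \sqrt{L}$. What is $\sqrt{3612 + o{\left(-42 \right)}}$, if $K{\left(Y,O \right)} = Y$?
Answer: $\sqrt{3612 + 7 i \sqrt{42}} \approx 60.101 + 0.3774 i$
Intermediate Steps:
$o{\left(L \right)} = 7 \sqrt{L}$
$\sqrt{3612 + o{\left(-42 \right)}} = \sqrt{3612 + 7 \sqrt{-42}} = \sqrt{3612 + 7 i \sqrt{42}}$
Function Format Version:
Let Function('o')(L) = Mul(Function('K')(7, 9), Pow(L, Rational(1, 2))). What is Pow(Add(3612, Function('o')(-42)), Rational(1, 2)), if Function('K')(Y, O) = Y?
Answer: Pow(Add(3612, Mul(7, I, Pow(42, Rational(1, 2)))), Rational(1, 2)) ≈ Add(60.101, Mul(0.3774, I))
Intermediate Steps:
Function('o')(L) = Mul(7, Pow(L, Rational(1, 2)))
Pow(Add(3612, Function('o')(-42)), Rational(1, 2)) = Pow(Add(3612, Mul(7, Pow(-42, Rational(1, 2)))), Rational(1, 2)) = Pow(Add(3612, Mul(7, Mul(I, Pow(42, Rational(1, 2))))), Rational(1, 2)) = Pow(Add(3612, Mul(7, I, Pow(42, Rational(1, 2)))), Rational(1, 2))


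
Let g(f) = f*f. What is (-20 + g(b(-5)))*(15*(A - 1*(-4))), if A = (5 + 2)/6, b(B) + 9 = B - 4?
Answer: 23560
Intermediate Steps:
b(B) = -13 + B (b(B) = -9 + (B - 4) = -9 + (-4 + B) = -13 + B)
A = 7/6 (A = 7*(⅙) = 7/6 ≈ 1.1667)
g(f) = f²
(-20 + g(b(-5)))*(15*(A - 1*(-4))) = (-20 + (-13 - 5)²)*(15*(7/6 - 1*(-4))) = (-20 + (-18)²)*(15*(7/6 + 4)) = (-20 + 324)*(15*(31/6)) = 304*(155/2) = 23560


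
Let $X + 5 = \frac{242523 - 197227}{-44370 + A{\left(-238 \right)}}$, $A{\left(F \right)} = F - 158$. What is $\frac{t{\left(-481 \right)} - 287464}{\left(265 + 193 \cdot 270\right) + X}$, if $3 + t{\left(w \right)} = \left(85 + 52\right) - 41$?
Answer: $- \frac{6432225093}{1172175062} \approx -5.4874$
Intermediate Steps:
$t{\left(w \right)} = 93$ ($t{\left(w \right)} = -3 + \left(\left(85 + 52\right) - 41\right) = -3 + \left(137 - 41\right) = -3 + 96 = 93$)
$A{\left(F \right)} = -158 + F$
$X = - \frac{134563}{22383}$ ($X = -5 + \frac{242523 - 197227}{-44370 - 396} = -5 + \frac{45296}{-44370 - 396} = -5 + \frac{45296}{-44766} = -5 + 45296 \left(- \frac{1}{44766}\right) = -5 - \frac{22648}{22383} = - \frac{134563}{22383} \approx -6.0118$)
$\frac{t{\left(-481 \right)} - 287464}{\left(265 + 193 \cdot 270\right) + X} = \frac{93 - 287464}{\left(265 + 193 \cdot 270\right) - \frac{134563}{22383}} = - \frac{287371}{\left(265 + 52110\right) - \frac{134563}{22383}} = - \frac{287371}{52375 - \frac{134563}{22383}} = - \frac{287371}{\frac{1172175062}{22383}} = \left(-287371\right) \frac{22383}{1172175062} = - \frac{6432225093}{1172175062}$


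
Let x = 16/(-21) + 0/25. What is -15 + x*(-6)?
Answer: -73/7 ≈ -10.429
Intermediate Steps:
x = -16/21 (x = 16*(-1/21) + 0*(1/25) = -16/21 + 0 = -16/21 ≈ -0.76190)
-15 + x*(-6) = -15 - 16/21*(-6) = -15 + 32/7 = -73/7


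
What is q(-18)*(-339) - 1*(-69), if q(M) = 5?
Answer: -1626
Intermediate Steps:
q(-18)*(-339) - 1*(-69) = 5*(-339) - 1*(-69) = -1695 + 69 = -1626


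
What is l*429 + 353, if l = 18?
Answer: 8075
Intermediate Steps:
l*429 + 353 = 18*429 + 353 = 7722 + 353 = 8075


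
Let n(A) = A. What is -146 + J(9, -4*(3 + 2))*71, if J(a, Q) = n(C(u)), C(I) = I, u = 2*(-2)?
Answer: -430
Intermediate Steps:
u = -4
J(a, Q) = -4
-146 + J(9, -4*(3 + 2))*71 = -146 - 4*71 = -146 - 284 = -430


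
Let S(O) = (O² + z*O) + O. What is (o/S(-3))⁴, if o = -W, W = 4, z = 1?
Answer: 256/81 ≈ 3.1605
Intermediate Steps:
S(O) = O² + 2*O (S(O) = (O² + 1*O) + O = (O² + O) + O = (O + O²) + O = O² + 2*O)
o = -4 (o = -1*4 = -4)
(o/S(-3))⁴ = (-4*(-1/(3*(2 - 3))))⁴ = (-4/((-3*(-1))))⁴ = (-4/3)⁴ = 256/81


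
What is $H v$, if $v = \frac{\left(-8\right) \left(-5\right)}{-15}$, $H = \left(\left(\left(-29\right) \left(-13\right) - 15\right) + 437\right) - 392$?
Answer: $- \frac{3256}{3} \approx -1085.3$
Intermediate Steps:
$H = 407$ ($H = \left(\left(377 - 15\right) + 437\right) - 392 = \left(362 + 437\right) - 392 = 799 - 392 = 407$)
$v = - \frac{8}{3}$ ($v = 40 \left(- \frac{1}{15}\right) = - \frac{8}{3} \approx -2.6667$)
$H v = 407 \left(- \frac{8}{3}\right) = - \frac{3256}{3}$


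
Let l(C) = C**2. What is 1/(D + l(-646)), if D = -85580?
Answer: 1/331736 ≈ 3.0144e-6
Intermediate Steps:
1/(D + l(-646)) = 1/(-85580 + (-646)**2) = 1/(-85580 + 417316) = 1/331736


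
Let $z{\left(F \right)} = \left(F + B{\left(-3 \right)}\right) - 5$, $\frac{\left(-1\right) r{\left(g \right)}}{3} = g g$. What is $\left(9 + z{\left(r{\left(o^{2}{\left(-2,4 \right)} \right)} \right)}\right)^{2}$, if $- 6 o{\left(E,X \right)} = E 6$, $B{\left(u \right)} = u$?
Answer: $2209$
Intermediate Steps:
$o{\left(E,X \right)} = - E$ ($o{\left(E,X \right)} = - \frac{E 6}{6} = - \frac{6 E}{6} = - E$)
$r{\left(g \right)} = - 3 g^{2}$ ($r{\left(g \right)} = - 3 g g = - 3 g^{2}$)
$z{\left(F \right)} = -8 + F$ ($z{\left(F \right)} = \left(F - 3\right) - 5 = \left(-3 + F\right) - 5 = -8 + F$)
$\left(9 + z{\left(r{\left(o^{2}{\left(-2,4 \right)} \right)} \right)}\right)^{2} = \left(9 - \left(8 + 3 \left(\left(\left(-1\right) \left(-2\right)\right)^{2}\right)^{2}\right)\right)^{2} = \left(9 - \left(8 + 3 \left(2^{2}\right)^{2}\right)\right)^{2} = \left(9 - \left(8 + 3 \cdot 4^{2}\right)\right)^{2} = \left(9 - 56\right)^{2} = \left(-47\right)^{2} = 2209$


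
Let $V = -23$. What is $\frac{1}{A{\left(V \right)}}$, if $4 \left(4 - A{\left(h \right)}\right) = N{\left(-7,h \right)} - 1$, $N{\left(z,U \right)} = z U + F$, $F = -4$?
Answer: $- \frac{1}{35} \approx -0.028571$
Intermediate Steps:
$N{\left(z,U \right)} = -4 + U z$ ($N{\left(z,U \right)} = z U - 4 = U z - 4 = -4 + U z$)
$A{\left(h \right)} = \frac{21}{4} + \frac{7 h}{4}$ ($A{\left(h \right)} = 4 - \frac{\left(-4 + h \left(-7\right)\right) - 1}{4} = 4 - \frac{\left(-4 - 7 h\right) - 1}{4} = 4 - \frac{-5 - 7 h}{4} = 4 + \left(\frac{5}{4} + \frac{7 h}{4}\right) = \frac{21}{4} + \frac{7 h}{4}$)
$\frac{1}{A{\left(V \right)}} = \frac{1}{\frac{21}{4} + \frac{7}{4} \left(-23\right)} = \frac{1}{\frac{21}{4} - \frac{161}{4}} = \frac{1}{-35} = - \frac{1}{35}$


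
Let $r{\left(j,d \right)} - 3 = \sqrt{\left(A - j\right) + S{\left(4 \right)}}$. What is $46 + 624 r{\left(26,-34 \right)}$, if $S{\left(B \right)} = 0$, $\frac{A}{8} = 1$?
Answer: $1918 + 1872 i \sqrt{2} \approx 1918.0 + 2647.4 i$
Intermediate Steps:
$A = 8$ ($A = 8 \cdot 1 = 8$)
$r{\left(j,d \right)} = 3 + \sqrt{8 - j}$ ($r{\left(j,d \right)} = 3 + \sqrt{\left(8 - j\right) + 0} = 3 + \sqrt{8 - j}$)
$46 + 624 r{\left(26,-34 \right)} = 46 + 624 \left(3 + \sqrt{8 - 26}\right) = 46 + 624 \left(3 + \sqrt{-18}\right) = 46 + 624 \left(3 + 3 i \sqrt{2}\right) = 46 + \left(1872 + 1872 i \sqrt{2}\right) = 1918 + 1872 i \sqrt{2}$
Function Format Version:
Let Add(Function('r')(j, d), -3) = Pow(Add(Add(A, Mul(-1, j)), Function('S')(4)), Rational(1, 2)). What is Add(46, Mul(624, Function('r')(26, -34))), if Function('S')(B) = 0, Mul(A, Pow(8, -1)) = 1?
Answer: Add(1918, Mul(1872, I, Pow(2, Rational(1, 2)))) ≈ Add(1918.0, Mul(2647.4, I))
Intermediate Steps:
A = 8 (A = Mul(8, 1) = 8)
Function('r')(j, d) = Add(3, Pow(Add(8, Mul(-1, j)), Rational(1, 2))) (Function('r')(j, d) = Add(3, Pow(Add(Add(8, Mul(-1, j)), 0), Rational(1, 2))) = Add(3, Pow(Add(8, Mul(-1, j)), Rational(1, 2))))
Add(46, Mul(624, Function('r')(26, -34))) = Add(46, Mul(624, Add(3, Pow(Add(8, Mul(-1, 26)), Rational(1, 2))))) = Add(46, Mul(624, Add(3, Pow(Add(8, -26), Rational(1, 2))))) = Add(46, Mul(624, Add(3, Pow(-18, Rational(1, 2))))) = Add(46, Mul(624, Add(3, Mul(3, I, Pow(2, Rational(1, 2)))))) = Add(46, Add(1872, Mul(1872, I, Pow(2, Rational(1, 2))))) = Add(1918, Mul(1872, I, Pow(2, Rational(1, 2))))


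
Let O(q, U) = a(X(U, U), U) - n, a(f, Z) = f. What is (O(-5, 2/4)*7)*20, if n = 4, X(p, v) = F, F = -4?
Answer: -1120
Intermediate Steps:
X(p, v) = -4
O(q, U) = -8 (O(q, U) = -4 - 1*4 = -4 - 4 = -8)
(O(-5, 2/4)*7)*20 = -8*7*20 = -56*20 = -1120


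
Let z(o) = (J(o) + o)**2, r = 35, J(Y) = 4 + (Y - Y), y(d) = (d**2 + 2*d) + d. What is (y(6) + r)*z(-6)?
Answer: 356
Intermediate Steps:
y(d) = d**2 + 3*d
J(Y) = 4 (J(Y) = 4 + 0 = 4)
z(o) = (4 + o)**2
(y(6) + r)*z(-6) = (6*(3 + 6) + 35)*(4 - 6)**2 = (6*9 + 35)*(-2)**2 = (54 + 35)*4 = 89*4 = 356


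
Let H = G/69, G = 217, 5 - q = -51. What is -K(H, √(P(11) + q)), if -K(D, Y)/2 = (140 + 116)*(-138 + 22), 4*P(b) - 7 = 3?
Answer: -59392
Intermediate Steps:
q = 56 (q = 5 - 1*(-51) = 5 + 51 = 56)
P(b) = 5/2 (P(b) = 7/4 + (¼)*3 = 7/4 + ¾ = 5/2)
H = 217/69 ≈ 3.1449
K(D, Y) = 59392 (K(D, Y) = -2*(140 + 116)*(-138 + 22) = -512*(-116) = -2*(-29696) = 59392)
-K(H, √(P(11) + q)) = -1*59392 = -59392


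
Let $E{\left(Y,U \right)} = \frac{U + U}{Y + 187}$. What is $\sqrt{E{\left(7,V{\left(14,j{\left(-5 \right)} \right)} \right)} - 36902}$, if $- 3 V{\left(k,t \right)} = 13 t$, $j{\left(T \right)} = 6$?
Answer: $\frac{8 i \sqrt{5425210}}{97} \approx 192.1 i$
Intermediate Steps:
$V{\left(k,t \right)} = - \frac{13 t}{3}$
$E{\left(Y,U \right)} = \frac{2 U}{187 + Y}$
$\sqrt{E{\left(7,V{\left(14,j{\left(-5 \right)} \right)} \right)} - 36902} = \sqrt{\frac{2 \left(\left(- \frac{13}{3}\right) 6\right)}{187 + 7} - 36902} = \sqrt{2 \left(-26\right) \frac{1}{194} - 36902} = \sqrt{- \frac{26}{97} - 36902} = \sqrt{- \frac{3579520}{97}} = \frac{8 i \sqrt{5425210}}{97}$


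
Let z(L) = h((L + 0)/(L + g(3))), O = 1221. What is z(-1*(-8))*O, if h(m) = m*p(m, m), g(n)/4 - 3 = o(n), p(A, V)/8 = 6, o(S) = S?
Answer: 14652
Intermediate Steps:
p(A, V) = 48 (p(A, V) = 8*6 = 48)
g(n) = 12 + 4*n
h(m) = 48*m (h(m) = m*48 = 48*m)
z(L) = 48*L/(24 + L) (z(L) = 48*((L + 0)/(L + (12 + 4*3))) = 48*(L/(L + (12 + 12))) = 48*(L/(L + 24)) = 48*(L/(24 + L)) = 48*L/(24 + L))
z(-1*(-8))*O = (48*(-1*(-8))/(24 - 1*(-8)))*1221 = (48*8/(24 + 8))*1221 = (48*8/32)*1221 = (48*8*(1/32))*1221 = 12*1221 = 14652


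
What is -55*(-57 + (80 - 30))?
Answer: 385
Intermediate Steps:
-55*(-57 + (80 - 30)) = -55*(-57 + 50) = -55*(-7) = 385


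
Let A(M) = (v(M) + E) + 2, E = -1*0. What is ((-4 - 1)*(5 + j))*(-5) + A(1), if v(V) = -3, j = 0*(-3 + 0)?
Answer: 124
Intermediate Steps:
j = 0 (j = 0*(-3) = 0)
E = 0
A(M) = -1 (A(M) = (-3 + 0) + 2 = -3 + 2 = -1)
((-4 - 1)*(5 + j))*(-5) + A(1) = ((-4 - 1)*(5 + 0))*(-5) - 1 = -5*5*(-5) - 1 = -25*(-5) - 1 = 125 - 1 = 124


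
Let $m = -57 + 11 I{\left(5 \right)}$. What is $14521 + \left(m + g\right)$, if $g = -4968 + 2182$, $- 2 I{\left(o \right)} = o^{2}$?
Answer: $\frac{23081}{2} \approx 11541.0$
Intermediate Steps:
$I{\left(o \right)} = - \frac{o^{2}}{2}$
$m = - \frac{389}{2}$ ($m = -57 + 11 \left(- \frac{5^{2}}{2}\right) = -57 + 11 \left(\left(- \frac{1}{2}\right) 25\right) = -57 + 11 \left(- \frac{25}{2}\right) = -57 - \frac{275}{2} = - \frac{389}{2} \approx -194.5$)
$g = -2786$
$14521 + \left(m + g\right) = 14521 - \frac{5961}{2} = \frac{23081}{2}$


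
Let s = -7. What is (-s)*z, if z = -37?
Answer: -259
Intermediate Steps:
(-s)*z = -1*(-7)*(-37) = 7*(-37) = -259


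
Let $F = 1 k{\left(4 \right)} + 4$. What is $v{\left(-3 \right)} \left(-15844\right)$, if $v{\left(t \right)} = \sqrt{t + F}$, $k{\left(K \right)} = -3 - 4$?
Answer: $- 15844 i \sqrt{6} \approx - 38810.0 i$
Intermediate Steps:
$k{\left(K \right)} = -7$ ($k{\left(K \right)} = -3 - 4 = -7$)
$F = -3$ ($F = 1 \left(-7\right) + 4 = -7 + 4 = -3$)
$v{\left(t \right)} = \sqrt{-3 + t}$ ($v{\left(t \right)} = \sqrt{t - 3} = \sqrt{-3 + t}$)
$v{\left(-3 \right)} \left(-15844\right) = \sqrt{-3 - 3} \left(-15844\right) = \sqrt{-6} \left(-15844\right) = i \sqrt{6} \left(-15844\right) = - 15844 i \sqrt{6}$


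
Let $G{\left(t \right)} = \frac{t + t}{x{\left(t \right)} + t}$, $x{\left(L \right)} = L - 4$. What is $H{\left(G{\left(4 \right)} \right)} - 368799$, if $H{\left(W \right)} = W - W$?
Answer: $-368799$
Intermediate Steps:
$x{\left(L \right)} = -4 + L$ ($x{\left(L \right)} = L - 4 = -4 + L$)
$G{\left(t \right)} = \frac{2 t}{-4 + 2 t}$ ($G{\left(t \right)} = \frac{t + t}{\left(-4 + t\right) + t} = \frac{2 t}{-4 + 2 t}$)
$H{\left(W \right)} = 0$
$H{\left(G{\left(4 \right)} \right)} - 368799 = 0 - 368799 = -368799$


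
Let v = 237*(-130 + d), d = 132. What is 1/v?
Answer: 1/474 ≈ 0.0021097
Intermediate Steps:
v = 474 (v = 237*(-130 + 132) = 237*2 = 474)
1/v = 1/474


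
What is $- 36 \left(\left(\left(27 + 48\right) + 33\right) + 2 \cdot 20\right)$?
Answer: $-5328$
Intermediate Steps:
$- 36 \left(\left(\left(27 + 48\right) + 33\right) + 2 \cdot 20\right) = - 36 \left(\left(75 + 33\right) + 40\right) = - 36 \left(108 + 40\right) = \left(-36\right) 148 = -5328$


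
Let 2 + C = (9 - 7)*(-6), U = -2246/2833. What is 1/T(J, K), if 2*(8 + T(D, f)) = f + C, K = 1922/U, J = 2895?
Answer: -2246/2756203 ≈ -0.00081489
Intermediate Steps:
U = -2246/2833 (U = -2246*1/2833 = -2246/2833 ≈ -0.79280)
K = -2722513/1123 (K = 1922/(-2246/2833) = 1922*(-2833/2246) = -2722513/1123 ≈ -2424.3)
C = -14 (C = -2 + (9 - 7)*(-6) = -2 + 2*(-6) = -2 - 12 = -14)
T(D, f) = -15 + f/2 (T(D, f) = -8 + (f - 14)/2 = -8 + (-14 + f)/2 = -8 + (-7 + f/2) = -15 + f/2)
1/T(J, K) = 1/(-15 + (1/2)*(-2722513/1123)) = 1/(-15 - 2722513/2246) = 1/(-2756203/2246) = -2246/2756203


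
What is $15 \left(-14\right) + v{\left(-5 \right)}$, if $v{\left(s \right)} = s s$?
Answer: $-185$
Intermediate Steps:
$v{\left(s \right)} = s^{2}$
$15 \left(-14\right) + v{\left(-5 \right)} = 15 \left(-14\right) + \left(-5\right)^{2} = -210 + 25 = -185$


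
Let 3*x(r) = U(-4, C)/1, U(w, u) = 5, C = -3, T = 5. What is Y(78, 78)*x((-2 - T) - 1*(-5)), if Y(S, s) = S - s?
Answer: 0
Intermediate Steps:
x(r) = 5/3 (x(r) = (5/1)/3 = (5*1)/3 = (1/3)*5 = 5/3)
Y(78, 78)*x((-2 - T) - 1*(-5)) = (78 - 1*78)*(5/3) = (78 - 78)*(5/3) = 0*(5/3) = 0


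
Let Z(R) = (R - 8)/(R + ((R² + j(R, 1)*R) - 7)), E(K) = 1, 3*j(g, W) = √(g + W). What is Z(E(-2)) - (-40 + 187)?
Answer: -32466/223 + 21*√2/223 ≈ -145.45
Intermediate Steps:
j(g, W) = √(W + g)/3 (j(g, W) = √(g + W)/3 = √(W + g)/3)
Z(R) = (-8 + R)/(-7 + R + R² + R*√(1 + R)/3) (Z(R) = (R - 8)/(R + ((R² + (√(1 + R)/3)*R) - 7)) = (-8 + R)/(R + ((R² + R*√(1 + R)/3) - 7)) = (-8 + R)/(R + (-7 + R² + R*√(1 + R)/3)) = (-8 + R)/(-7 + R + R² + R*√(1 + R)/3))
Z(E(-2)) - (-40 + 187) = 3*(-8 + 1)/(-21 + 3*1 + 3*1² + 1*√(1 + 1)) - (-40 + 187) = 3*(-7)/(-21 + 3 + 3*1 + 1*√2) - 1*147 = 3*(-7)/(-21 + 3 + 3 + √2) - 147 = 3*(-7)/(-15 + √2) - 147 = -21/(-15 + √2) - 147 = -147 - 21/(-15 + √2)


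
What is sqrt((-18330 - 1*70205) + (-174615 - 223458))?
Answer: 4*I*sqrt(30413) ≈ 697.57*I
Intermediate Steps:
sqrt((-18330 - 1*70205) + (-174615 - 223458)) = sqrt((-18330 - 70205) - 398073) = sqrt(-88535 - 398073) = sqrt(-486608) = 4*I*sqrt(30413)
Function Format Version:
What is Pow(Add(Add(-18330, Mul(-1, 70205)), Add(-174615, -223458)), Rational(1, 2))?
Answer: Mul(4, I, Pow(30413, Rational(1, 2))) ≈ Mul(697.57, I)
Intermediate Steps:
Pow(Add(Add(-18330, Mul(-1, 70205)), Add(-174615, -223458)), Rational(1, 2)) = Pow(Add(Add(-18330, -70205), -398073), Rational(1, 2)) = Pow(Add(-88535, -398073), Rational(1, 2)) = Pow(-486608, Rational(1, 2)) = Mul(4, I, Pow(30413, Rational(1, 2)))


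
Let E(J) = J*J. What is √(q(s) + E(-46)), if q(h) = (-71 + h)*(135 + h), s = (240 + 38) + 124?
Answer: √179863 ≈ 424.10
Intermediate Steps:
E(J) = J²
s = 402 (s = 278 + 124 = 402)
√(q(s) + E(-46)) = √((-9585 + 402² + 64*402) + (-46)²) = √((-9585 + 161604 + 25728) + 2116) = √(177747 + 2116) = √179863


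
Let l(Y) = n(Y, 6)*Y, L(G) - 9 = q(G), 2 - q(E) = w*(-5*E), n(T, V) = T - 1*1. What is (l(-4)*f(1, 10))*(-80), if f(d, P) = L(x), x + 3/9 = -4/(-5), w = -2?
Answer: -30400/3 ≈ -10133.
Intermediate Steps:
n(T, V) = -1 + T (n(T, V) = T - 1 = -1 + T)
q(E) = 2 - 10*E (q(E) = 2 - (-2)*(-5*E) = 2 - 10*E)
x = 7/15 (x = -⅓ - 4/(-5) = -⅓ - 4*(-⅕) = -⅓ + ⅘ = 7/15 ≈ 0.46667)
L(G) = 11 - 10*G (L(G) = 9 + (2 - 10*G) = 11 - 10*G)
f(d, P) = 19/3 (f(d, P) = 11 - 10*7/15 = 11 - 14/3 = 19/3)
l(Y) = Y*(-1 + Y) (l(Y) = (-1 + Y)*Y = Y*(-1 + Y))
(l(-4)*f(1, 10))*(-80) = (-4*(-1 - 4)*(19/3))*(-80) = (-4*(-5)*(19/3))*(-80) = (20*(19/3))*(-80) = (380/3)*(-80) = -30400/3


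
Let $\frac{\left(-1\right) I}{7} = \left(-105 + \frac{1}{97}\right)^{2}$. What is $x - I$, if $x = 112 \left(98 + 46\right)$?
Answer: $\frac{877745344}{9409} \approx 93288.0$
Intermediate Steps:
$x = 16128$ ($x = 112 \cdot 144 = 16128$)
$I = - \frac{725996992}{9409}$ ($I = - 7 \left(-105 + \frac{1}{97}\right)^{2} = - 7 \left(- \frac{10184}{97}\right)^{2} = \left(-7\right) \frac{103713856}{9409} = - \frac{725996992}{9409} \approx -77160.0$)
$x - I = 16128 - - \frac{725996992}{9409} = 16128 + \frac{725996992}{9409} = \frac{877745344}{9409}$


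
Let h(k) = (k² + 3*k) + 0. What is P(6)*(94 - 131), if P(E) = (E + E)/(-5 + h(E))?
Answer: -444/49 ≈ -9.0612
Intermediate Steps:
h(k) = k² + 3*k
P(E) = 2*E/(-5 + E*(3 + E)) (P(E) = (E + E)/(-5 + E*(3 + E)) = (2*E)/(-5 + E*(3 + E)) = 2*E/(-5 + E*(3 + E)))
P(6)*(94 - 131) = (2*6/(-5 + 6*(3 + 6)))*(94 - 131) = (2*6/(-5 + 6*9))*(-37) = (2*6/(-5 + 54))*(-37) = (2*6/49)*(-37) = (2*6*(1/49))*(-37) = (12/49)*(-37) = -444/49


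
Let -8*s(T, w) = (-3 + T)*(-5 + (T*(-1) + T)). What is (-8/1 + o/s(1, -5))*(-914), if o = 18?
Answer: 102368/5 ≈ 20474.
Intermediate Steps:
s(T, w) = -15/8 + 5*T/8 (s(T, w) = -(-3 + T)*(-5 + (T*(-1) + T))/8 = -(-3 + T)*(-5 + (-T + T))/8 = -(-3 + T)*(-5 + 0)/8 = -(-3 + T)*(-5)/8 = -(15 - 5*T)/8 = -15/8 + 5*T/8)
(-8/1 + o/s(1, -5))*(-914) = (-8/1 + 18/(-15/8 + (5/8)*1))*(-914) = (-8*1 + 18/(-15/8 + 5/8))*(-914) = (-8 + 18/(-5/4))*(-914) = (-8 + 18*(-⅘))*(-914) = (-8 - 72/5)*(-914) = -112/5*(-914) = 102368/5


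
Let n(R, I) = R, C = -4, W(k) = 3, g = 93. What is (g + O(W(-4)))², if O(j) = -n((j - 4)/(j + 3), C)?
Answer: 312481/36 ≈ 8680.0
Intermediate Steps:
O(j) = -(-4 + j)/(3 + j) (O(j) = -(j - 4)/(j + 3) = -(-4 + j)/(3 + j))
(g + O(W(-4)))² = (93 + (4 - 1*3)/(3 + 3))² = (93 + (4 - 3)/6)² = (93 + (⅙)*1)² = (93 + ⅙)² = (559/6)² = 312481/36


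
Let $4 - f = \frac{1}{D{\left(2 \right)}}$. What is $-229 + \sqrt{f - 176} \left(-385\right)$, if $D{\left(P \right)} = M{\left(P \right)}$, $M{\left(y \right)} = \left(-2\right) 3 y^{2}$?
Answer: $-229 - \frac{385 i \sqrt{24762}}{12} \approx -229.0 - 5048.6 i$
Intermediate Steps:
$M{\left(y \right)} = - 6 y^{2}$
$D{\left(P \right)} = - 6 P^{2}$
$f = \frac{97}{24}$ ($f = 4 - \frac{1}{\left(-6\right) 2^{2}} = 4 - \frac{1}{\left(-6\right) 4} = 4 - \frac{1}{-24} = 4 - - \frac{1}{24} = 4 + \frac{1}{24} = \frac{97}{24} \approx 4.0417$)
$-229 + \sqrt{f - 176} \left(-385\right) = -229 + \sqrt{\frac{97}{24} - 176} \left(-385\right) = -229 + \sqrt{- \frac{4127}{24}} \left(-385\right) = -229 + \frac{i \sqrt{24762}}{12} \left(-385\right) = -229 - \frac{385 i \sqrt{24762}}{12}$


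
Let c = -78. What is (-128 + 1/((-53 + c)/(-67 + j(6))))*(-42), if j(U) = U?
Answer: 701694/131 ≈ 5356.4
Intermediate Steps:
(-128 + 1/((-53 + c)/(-67 + j(6))))*(-42) = (-128 + 1/((-53 - 78)/(-67 + 6)))*(-42) = (-128 + 1/(-131/(-61)))*(-42) = (-128 + 1/(-131*(-1/61)))*(-42) = (-128 + 1/(131/61))*(-42) = (-128 + 61/131)*(-42) = -16707/131*(-42) = 701694/131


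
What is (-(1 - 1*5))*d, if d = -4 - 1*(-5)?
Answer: 4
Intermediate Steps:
d = 1 (d = -4 + 5 = 1)
(-(1 - 1*5))*d = -(1 - 1*5)*1 = -(1 - 5)*1 = -1*(-4)*1 = 4*1 = 4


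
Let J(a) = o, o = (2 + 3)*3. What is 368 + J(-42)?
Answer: 383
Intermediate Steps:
o = 15 (o = 5*3 = 15)
J(a) = 15
368 + J(-42) = 368 + 15 = 383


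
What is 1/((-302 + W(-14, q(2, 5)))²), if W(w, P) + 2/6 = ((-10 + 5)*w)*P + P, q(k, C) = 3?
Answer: 9/71824 ≈ 0.00012531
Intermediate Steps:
W(w, P) = -⅓ + P - 5*P*w (W(w, P) = -⅓ + (((-10 + 5)*w)*P + P) = -⅓ + ((-5*w)*P + P) = -⅓ + (-5*P*w + P) = -⅓ + (P - 5*P*w) = -⅓ + P - 5*P*w)
1/((-302 + W(-14, q(2, 5)))²) = 1/((-302 + (-⅓ + 3 - 5*3*(-14)))²) = 1/((-302 + (-⅓ + 3 + 210))²) = 1/((-302 + 638/3)²) = 1/((-268/3)²) = 1/(71824/9) = 9/71824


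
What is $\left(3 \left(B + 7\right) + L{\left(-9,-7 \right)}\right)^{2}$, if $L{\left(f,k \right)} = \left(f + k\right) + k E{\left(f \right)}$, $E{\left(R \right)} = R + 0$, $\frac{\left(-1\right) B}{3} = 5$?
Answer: $529$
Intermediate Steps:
$B = -15$ ($B = \left(-3\right) 5 = -15$)
$E{\left(R \right)} = R$
$L{\left(f,k \right)} = f + k + f k$ ($L{\left(f,k \right)} = \left(f + k\right) + k f = \left(f + k\right) + f k = f + k + f k$)
$\left(3 \left(B + 7\right) + L{\left(-9,-7 \right)}\right)^{2} = \left(3 \left(-15 + 7\right) - -47\right)^{2} = \left(3 \left(-8\right) - -47\right)^{2} = \left(-24 + 47\right)^{2} = 23^{2} = 529$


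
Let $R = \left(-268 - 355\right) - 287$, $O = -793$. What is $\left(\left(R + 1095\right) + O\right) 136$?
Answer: $-82688$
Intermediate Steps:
$R = -910$ ($R = -623 - 287 = -910$)
$\left(\left(R + 1095\right) + O\right) 136 = \left(\left(-910 + 1095\right) - 793\right) 136 = \left(185 - 793\right) 136 = \left(-608\right) 136 = -82688$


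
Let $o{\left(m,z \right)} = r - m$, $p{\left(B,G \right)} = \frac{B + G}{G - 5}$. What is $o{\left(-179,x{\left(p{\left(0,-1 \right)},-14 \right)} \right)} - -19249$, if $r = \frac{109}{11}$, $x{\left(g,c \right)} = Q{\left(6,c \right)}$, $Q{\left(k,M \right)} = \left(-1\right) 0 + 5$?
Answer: $\frac{213817}{11} \approx 19438.0$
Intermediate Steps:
$p{\left(B,G \right)} = \frac{B + G}{-5 + G}$
$Q{\left(k,M \right)} = 5$ ($Q{\left(k,M \right)} = 0 + 5 = 5$)
$x{\left(g,c \right)} = 5$
$r = \frac{109}{11}$ ($r = 109 \cdot \frac{1}{11} = \frac{109}{11} \approx 9.9091$)
$o{\left(m,z \right)} = \frac{109}{11} - m$
$o{\left(-179,x{\left(p{\left(0,-1 \right)},-14 \right)} \right)} - -19249 = \left(\frac{109}{11} - -179\right) - -19249 = \left(\frac{109}{11} + 179\right) + 19249 = \frac{2078}{11} + 19249 = \frac{213817}{11}$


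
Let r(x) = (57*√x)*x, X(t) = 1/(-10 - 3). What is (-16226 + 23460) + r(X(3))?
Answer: 7234 - 57*I*√13/169 ≈ 7234.0 - 1.2161*I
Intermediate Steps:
X(t) = -1/13 (X(t) = 1/(-13) = -1/13)
r(x) = 57*x^(3/2)
(-16226 + 23460) + r(X(3)) = (-16226 + 23460) + 57*(-1/13)^(3/2) = 7234 + 57*(-I*√13/169) = 7234 - 57*I*√13/169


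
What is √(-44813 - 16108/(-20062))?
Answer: I*√4509046335619/10031 ≈ 211.69*I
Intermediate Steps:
√(-44813 - 16108/(-20062)) = √(-44813 - 16108*(-1/20062)) = √(-44813 + 8054/10031) = √(-449511149/10031) = I*√4509046335619/10031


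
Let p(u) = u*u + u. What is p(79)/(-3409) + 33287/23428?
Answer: -34589577/79866052 ≈ -0.43309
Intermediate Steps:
p(u) = u + u**2 (p(u) = u**2 + u = u + u**2)
p(79)/(-3409) + 33287/23428 = (79*(1 + 79))/(-3409) + 33287/23428 = (79*80)*(-1/3409) + 33287*(1/23428) = 6320*(-1/3409) + 33287/23428 = -6320/3409 + 33287/23428 = -34589577/79866052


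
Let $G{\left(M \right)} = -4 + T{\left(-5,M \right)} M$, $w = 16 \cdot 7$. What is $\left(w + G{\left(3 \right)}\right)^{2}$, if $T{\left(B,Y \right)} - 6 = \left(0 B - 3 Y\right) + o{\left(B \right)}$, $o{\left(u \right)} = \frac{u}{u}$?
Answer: $10404$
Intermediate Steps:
$w = 112$
$o{\left(u \right)} = 1$
$T{\left(B,Y \right)} = 7 - 3 Y$ ($T{\left(B,Y \right)} = 6 + \left(\left(0 B - 3 Y\right) + 1\right) = 6 + \left(\left(0 - 3 Y\right) + 1\right) = 6 - \left(-1 + 3 Y\right) = 7 - 3 Y$)
$G{\left(M \right)} = -4 + M \left(7 - 3 M\right)$ ($G{\left(M \right)} = -4 + \left(7 - 3 M\right) M = -4 + M \left(7 - 3 M\right)$)
$\left(w + G{\left(3 \right)}\right)^{2} = \left(112 + \left(-4 + 3 \left(7 - 9\right)\right)\right)^{2} = \left(112 + \left(-4 + 3 \left(-2\right)\right)\right)^{2} = \left(112 - 10\right)^{2} = 102^{2} = 10404$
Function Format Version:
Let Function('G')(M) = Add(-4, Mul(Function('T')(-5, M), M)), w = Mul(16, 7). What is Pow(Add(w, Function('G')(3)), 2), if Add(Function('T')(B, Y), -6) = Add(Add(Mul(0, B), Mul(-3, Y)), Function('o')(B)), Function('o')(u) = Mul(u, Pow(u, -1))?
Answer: 10404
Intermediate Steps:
w = 112
Function('o')(u) = 1
Function('T')(B, Y) = Add(7, Mul(-3, Y)) (Function('T')(B, Y) = Add(6, Add(Add(Mul(0, B), Mul(-3, Y)), 1)) = Add(6, Add(Add(0, Mul(-3, Y)), 1)) = Add(6, Add(Mul(-3, Y), 1)) = Add(6, Add(1, Mul(-3, Y))) = Add(7, Mul(-3, Y)))
Function('G')(M) = Add(-4, Mul(M, Add(7, Mul(-3, M)))) (Function('G')(M) = Add(-4, Mul(Add(7, Mul(-3, M)), M)) = Add(-4, Mul(M, Add(7, Mul(-3, M)))))
Pow(Add(w, Function('G')(3)), 2) = Pow(Add(112, Add(-4, Mul(3, Add(7, Mul(-3, 3))))), 2) = Pow(Add(112, Add(-4, Mul(3, Add(7, -9)))), 2) = Pow(Add(112, Add(-4, Mul(3, -2))), 2) = Pow(Add(112, Add(-4, -6)), 2) = Pow(Add(112, -10), 2) = Pow(102, 2) = 10404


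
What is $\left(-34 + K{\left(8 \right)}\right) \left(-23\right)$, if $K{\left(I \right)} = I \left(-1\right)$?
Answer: $966$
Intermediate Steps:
$K{\left(I \right)} = - I$
$\left(-34 + K{\left(8 \right)}\right) \left(-23\right) = \left(-34 - 8\right) \left(-23\right) = \left(-42\right) \left(-23\right) = 966$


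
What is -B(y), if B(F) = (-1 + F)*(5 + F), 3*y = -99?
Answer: -952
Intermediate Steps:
y = -33 (y = (⅓)*(-99) = -33)
-B(y) = -(-5 + (-33)² + 4*(-33)) = -(-5 + 1089 - 132) = -1*952 = -952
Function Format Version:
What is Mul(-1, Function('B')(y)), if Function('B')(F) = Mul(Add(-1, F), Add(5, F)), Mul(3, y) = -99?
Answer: -952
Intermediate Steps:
y = -33 (y = Mul(Rational(1, 3), -99) = -33)
Mul(-1, Function('B')(y)) = Mul(-1, Add(-5, Pow(-33, 2), Mul(4, -33))) = Mul(-1, Add(-5, 1089, -132)) = Mul(-1, 952) = -952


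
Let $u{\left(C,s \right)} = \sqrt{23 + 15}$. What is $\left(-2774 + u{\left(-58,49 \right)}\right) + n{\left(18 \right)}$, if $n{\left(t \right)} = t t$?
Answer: $-2450 + \sqrt{38} \approx -2443.8$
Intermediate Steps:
$n{\left(t \right)} = t^{2}$
$u{\left(C,s \right)} = \sqrt{38}$
$\left(-2774 + u{\left(-58,49 \right)}\right) + n{\left(18 \right)} = \left(-2774 + \sqrt{38}\right) + 18^{2} = \left(-2774 + \sqrt{38}\right) + 324 = -2450 + \sqrt{38}$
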